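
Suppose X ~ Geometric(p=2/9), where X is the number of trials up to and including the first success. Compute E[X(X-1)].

E[X(X-1)] = E[X² - X] = E[X²] - E[X]
E[X] = \frac{9}{2}
E[X²] = Var(X) + (E[X])² = \frac{63}{4} + (\frac{9}{2})² = 36
E[X(X-1)] = 36 - \frac{9}{2} = \frac{63}{2}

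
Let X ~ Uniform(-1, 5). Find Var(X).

For X ~ Uniform(-1, 5):
Var(X) = 3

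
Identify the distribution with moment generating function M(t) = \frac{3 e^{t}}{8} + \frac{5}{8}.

The MGF M(t) = \frac{3 e^{t}}{8} + \frac{5}{8} is the standard form for the Bernoulli distribution.
Comparing with the known MGF formula identifies: Bernoulli(p=3/8)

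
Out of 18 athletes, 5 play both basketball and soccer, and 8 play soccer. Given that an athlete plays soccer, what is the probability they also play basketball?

P(A ∩ B) = 5/18
P(B) = 8/18 = 4/9
P(A|B) = P(A ∩ B) / P(B) = (5/18) / (4/9) = 5/8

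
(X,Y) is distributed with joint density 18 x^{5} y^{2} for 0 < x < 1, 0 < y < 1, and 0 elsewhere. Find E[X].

E[X] = ∫_0^1 ∫_0^1 x × f(x,y) dy dx
= ∫_0^1 ∫_0^1 x × (18 x^{5} y^{2}) dy dx
= \frac{6}{7}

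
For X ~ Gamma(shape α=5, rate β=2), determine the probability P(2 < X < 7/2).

P(2 < X < 7/2) = ∫_{2}^{7/2} f(x) dx
where f(x) = \frac{4 x^{4} e^{- 2 x}}{3}
= \frac{-4553 + 824 e^{3}}{24 e^{7}}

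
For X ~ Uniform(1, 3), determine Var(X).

For X ~ Uniform(1, 3):
Var(X) = \frac{1}{3}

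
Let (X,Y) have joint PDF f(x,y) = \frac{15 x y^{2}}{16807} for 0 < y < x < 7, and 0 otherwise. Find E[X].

f_X(x) = ∫_0^x \frac{15 x y^{2}}{16807} dy = \frac{5 x^{4}}{16807}
E[X] = ∫_0^7 x × (\frac{5 x^{4}}{16807}) dx = \frac{35}{6}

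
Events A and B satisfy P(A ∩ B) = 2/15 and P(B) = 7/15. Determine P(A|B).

P(A|B) = P(A ∩ B) / P(B)
= (2/15) / (7/15)
= 2/7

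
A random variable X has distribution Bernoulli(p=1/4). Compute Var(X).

For X ~ Bernoulli(p=1/4):
Var(X) = \frac{3}{16}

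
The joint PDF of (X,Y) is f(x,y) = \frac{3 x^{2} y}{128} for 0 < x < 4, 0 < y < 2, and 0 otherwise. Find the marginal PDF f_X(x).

f_X(x) = ∫_0^2 f(x,y) dy
= ∫_0^2 \frac{3 x^{2} y}{128} dy
= \frac{3 x^{2}}{64} for 0 < x < 4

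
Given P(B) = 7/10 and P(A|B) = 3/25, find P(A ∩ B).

By definition, P(A|B) = P(A ∩ B) / P(B)
So P(A ∩ B) = P(A|B) × P(B)
= 3/25 × 7/10
= 21/250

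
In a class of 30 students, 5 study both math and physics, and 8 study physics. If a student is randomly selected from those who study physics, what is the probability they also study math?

P(A ∩ B) = 5/30 = 1/6
P(B) = 8/30 = 4/15
P(A|B) = P(A ∩ B) / P(B) = (1/6) / (4/15) = 5/8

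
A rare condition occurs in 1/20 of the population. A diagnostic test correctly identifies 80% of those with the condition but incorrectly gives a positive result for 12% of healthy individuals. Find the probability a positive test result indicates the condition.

Let D = the rare event, + = positive/flagged.
P(D) = 1/20
P(+|D) = 80/100 = 4/5
P(+|D') = 12/100 = 3/25
P(+) = P(+|D)P(D) + P(+|D')P(D')
     = \frac{4}{5} × \frac{1}{20} + \frac{3}{25} × \frac{19}{20}
     = \frac{77}{500}
P(D|+) = P(+|D)P(D)/P(+) = \frac{20}{77}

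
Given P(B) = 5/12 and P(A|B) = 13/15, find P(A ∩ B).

By definition, P(A|B) = P(A ∩ B) / P(B)
So P(A ∩ B) = P(A|B) × P(B)
= 13/15 × 5/12
= 13/36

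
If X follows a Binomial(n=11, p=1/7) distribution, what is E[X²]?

Using the identity E[X²] = Var(X) + (E[X])²:
E[X] = \frac{11}{7}
Var(X) = \frac{66}{49}
E[X²] = \frac{66}{49} + (\frac{11}{7})²
= \frac{187}{49}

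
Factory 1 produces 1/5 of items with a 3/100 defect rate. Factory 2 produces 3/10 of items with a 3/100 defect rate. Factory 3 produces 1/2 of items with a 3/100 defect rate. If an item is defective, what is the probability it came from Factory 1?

Using Bayes' theorem:
P(F1) = 1/5, P(D|F1) = 3/100
P(F2) = 3/10, P(D|F2) = 3/100
P(F3) = 1/2, P(D|F3) = 3/100
P(D) = P(D|F1)P(F1) + P(D|F2)P(F2) + P(D|F3)P(F3)
     = \frac{3}{100}
P(F1|D) = P(D|F1)P(F1) / P(D)
= \frac{1}{5}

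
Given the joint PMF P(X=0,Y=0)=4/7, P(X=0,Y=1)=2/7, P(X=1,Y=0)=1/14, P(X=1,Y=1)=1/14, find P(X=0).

P(X=0) = P(X=0,Y=0) + P(X=0,Y=1)
= 4/7 + 2/7
= 6/7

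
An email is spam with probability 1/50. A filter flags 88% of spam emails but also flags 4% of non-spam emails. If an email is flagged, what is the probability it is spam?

Let D = the rare event, + = positive/flagged.
P(D) = 1/50
P(+|D) = 88/100 = 22/25
P(+|D') = 4/100 = 1/25
P(+) = P(+|D)P(D) + P(+|D')P(D')
     = \frac{22}{25} × \frac{1}{50} + \frac{1}{25} × \frac{49}{50}
     = \frac{71}{1250}
P(D|+) = P(+|D)P(D)/P(+) = \frac{22}{71}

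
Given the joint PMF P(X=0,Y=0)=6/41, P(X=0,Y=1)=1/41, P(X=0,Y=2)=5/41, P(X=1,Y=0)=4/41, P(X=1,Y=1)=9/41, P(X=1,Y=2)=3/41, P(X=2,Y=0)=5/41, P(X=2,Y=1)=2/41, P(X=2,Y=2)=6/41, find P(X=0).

P(X=0) = P(X=0,Y=0) + P(X=0,Y=1) + P(X=0,Y=2)
= 6/41 + 1/41 + 5/41
= 12/41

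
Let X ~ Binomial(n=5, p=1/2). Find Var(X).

For X ~ Binomial(n=5, p=1/2):
Var(X) = \frac{5}{4}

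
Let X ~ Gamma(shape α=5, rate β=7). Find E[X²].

Using the identity E[X²] = Var(X) + (E[X])²:
E[X] = \frac{5}{7}
Var(X) = \frac{5}{49}
E[X²] = \frac{5}{49} + (\frac{5}{7})²
= \frac{30}{49}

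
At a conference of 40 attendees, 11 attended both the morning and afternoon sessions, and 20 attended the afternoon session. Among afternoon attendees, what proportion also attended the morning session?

P(A ∩ B) = 11/40
P(B) = 20/40 = 1/2
P(A|B) = P(A ∩ B) / P(B) = (11/40) / (1/2) = 11/20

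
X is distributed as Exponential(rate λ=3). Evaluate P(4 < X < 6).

P(4 < X < 6) = ∫_{4}^{6} f(x) dx
where f(x) = 3 e^{- 3 x}
= - \frac{1 - e^{6}}{e^{18}}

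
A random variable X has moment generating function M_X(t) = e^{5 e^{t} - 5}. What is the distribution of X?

The MGF M(t) = e^{5 e^{t} - 5} is the standard form for the Poisson distribution.
Comparing with the known MGF formula identifies: Poisson(λ=5)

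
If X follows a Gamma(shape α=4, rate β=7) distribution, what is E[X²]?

Using the identity E[X²] = Var(X) + (E[X])²:
E[X] = \frac{4}{7}
Var(X) = \frac{4}{49}
E[X²] = \frac{4}{49} + (\frac{4}{7})²
= \frac{20}{49}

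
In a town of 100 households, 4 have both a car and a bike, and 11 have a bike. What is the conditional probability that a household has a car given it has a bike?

P(A ∩ B) = 4/100 = 1/25
P(B) = 11/100
P(A|B) = P(A ∩ B) / P(B) = (1/25) / (11/100) = 4/11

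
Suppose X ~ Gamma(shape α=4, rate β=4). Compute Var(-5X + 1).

For X ~ Gamma(shape α=4, rate β=4):
Var(X) = \frac{1}{4}
Var(-5X + 1) = (-5)² × Var(X) = 25 × \frac{1}{4} = \frac{25}{4}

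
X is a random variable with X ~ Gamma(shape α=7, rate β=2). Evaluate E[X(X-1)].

E[X(X-1)] = E[X² - X] = E[X²] - E[X]
E[X] = \frac{7}{2}
E[X²] = Var(X) + (E[X])² = \frac{7}{4} + (\frac{7}{2})² = 14
E[X(X-1)] = 14 - \frac{7}{2} = \frac{21}{2}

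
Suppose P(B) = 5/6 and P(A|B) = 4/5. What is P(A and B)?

By definition, P(A|B) = P(A ∩ B) / P(B)
So P(A ∩ B) = P(A|B) × P(B)
= 4/5 × 5/6
= 2/3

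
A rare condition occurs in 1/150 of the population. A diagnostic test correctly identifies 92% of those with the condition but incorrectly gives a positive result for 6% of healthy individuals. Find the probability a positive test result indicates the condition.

Let D = the rare event, + = positive/flagged.
P(D) = 1/150
P(+|D) = 92/100 = 23/25
P(+|D') = 6/100 = 3/50
P(+) = P(+|D)P(D) + P(+|D')P(D')
     = \frac{23}{25} × \frac{1}{150} + \frac{3}{50} × \frac{149}{150}
     = \frac{493}{7500}
P(D|+) = P(+|D)P(D)/P(+) = \frac{46}{493}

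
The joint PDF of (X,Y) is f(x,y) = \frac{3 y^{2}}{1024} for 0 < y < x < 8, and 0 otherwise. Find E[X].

f_X(x) = ∫_0^x \frac{3 y^{2}}{1024} dy = \frac{x^{3}}{1024}
E[X] = ∫_0^8 x × (\frac{x^{3}}{1024}) dx = \frac{32}{5}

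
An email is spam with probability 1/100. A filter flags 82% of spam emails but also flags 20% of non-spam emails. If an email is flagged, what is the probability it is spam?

Let D = the rare event, + = positive/flagged.
P(D) = 1/100
P(+|D) = 82/100 = 41/50
P(+|D') = 20/100 = 1/5
P(+) = P(+|D)P(D) + P(+|D')P(D')
     = \frac{41}{50} × \frac{1}{100} + \frac{1}{5} × \frac{99}{100}
     = \frac{1031}{5000}
P(D|+) = P(+|D)P(D)/P(+) = \frac{41}{1031}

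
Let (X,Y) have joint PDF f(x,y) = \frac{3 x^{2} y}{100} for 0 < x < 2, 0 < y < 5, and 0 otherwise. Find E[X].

f_X(x) = ∫_0^5 \frac{3 x^{2} y}{100} dy = \frac{3 x^{2}}{8}
E[X] = ∫_0^2 x × (\frac{3 x^{2}}{8}) dx = \frac{3}{2}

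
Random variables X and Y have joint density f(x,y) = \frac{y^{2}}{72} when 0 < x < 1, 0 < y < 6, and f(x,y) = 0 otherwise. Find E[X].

f_X(x) = ∫_0^6 \frac{y^{2}}{72} dy = 1
E[X] = ∫_0^1 x × (1) dx = \frac{1}{2}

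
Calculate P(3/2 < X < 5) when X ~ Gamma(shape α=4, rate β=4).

P(3/2 < X < 5) = ∫_{3/2}^{5} f(x) dx
where f(x) = \frac{128 x^{3} e^{- 4 x}}{3}
= \frac{-4663 + 183 e^{14}}{3 e^{20}}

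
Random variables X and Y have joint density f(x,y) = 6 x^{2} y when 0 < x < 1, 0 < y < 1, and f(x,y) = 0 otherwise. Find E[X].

E[X] = ∫_0^1 ∫_0^1 x × f(x,y) dy dx
= ∫_0^1 ∫_0^1 x × (6 x^{2} y) dy dx
= \frac{3}{4}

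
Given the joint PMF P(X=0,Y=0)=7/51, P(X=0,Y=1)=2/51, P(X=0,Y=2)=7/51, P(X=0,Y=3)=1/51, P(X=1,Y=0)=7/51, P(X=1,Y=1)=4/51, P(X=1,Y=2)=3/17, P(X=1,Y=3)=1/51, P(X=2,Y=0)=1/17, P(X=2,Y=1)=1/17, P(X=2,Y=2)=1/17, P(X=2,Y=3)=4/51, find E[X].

First find marginal of X:
P(X=0) = 1/3
P(X=1) = 7/17
P(X=2) = 13/51
E[X] = 0 × 1/3 + 1 × 7/17 + 2 × 13/51 = 47/51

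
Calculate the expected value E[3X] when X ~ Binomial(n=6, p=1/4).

For X ~ Binomial(n=6, p=1/4):
E[X] = \frac{3}{2}
E[3X] = 3 × E[X] + 0 = \frac{9}{2}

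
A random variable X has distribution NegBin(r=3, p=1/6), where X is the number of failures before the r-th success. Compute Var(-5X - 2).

For X ~ NegBin(r=3, p=1/6), where X is the number of failures before the r-th success:
Var(X) = 90
Var(-5X - 2) = (-5)² × Var(X) = 25 × 90 = 2250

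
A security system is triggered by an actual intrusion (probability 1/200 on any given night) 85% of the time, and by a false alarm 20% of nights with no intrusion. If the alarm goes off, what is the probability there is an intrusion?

Let D = the rare event, + = positive/flagged.
P(D) = 1/200
P(+|D) = 85/100 = 17/20
P(+|D') = 20/100 = 1/5
P(+) = P(+|D)P(D) + P(+|D')P(D')
     = \frac{17}{20} × \frac{1}{200} + \frac{1}{5} × \frac{199}{200}
     = \frac{813}{4000}
P(D|+) = P(+|D)P(D)/P(+) = \frac{17}{813}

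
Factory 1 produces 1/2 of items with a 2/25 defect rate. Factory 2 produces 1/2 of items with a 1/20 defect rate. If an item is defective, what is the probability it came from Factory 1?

Using Bayes' theorem:
P(F1) = 1/2, P(D|F1) = 2/25
P(F2) = 1/2, P(D|F2) = 1/20
P(D) = P(D|F1)P(F1) + P(D|F2)P(F2)
     = \frac{13}{200}
P(F1|D) = P(D|F1)P(F1) / P(D)
= \frac{8}{13}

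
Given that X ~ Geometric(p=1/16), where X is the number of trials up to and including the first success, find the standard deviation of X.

For X ~ Geometric(p=1/16), where X is the number of trials up to and including the first success:
Var(X) = 240
SD(X) = √(Var(X)) = √(240) = 4 \sqrt{15}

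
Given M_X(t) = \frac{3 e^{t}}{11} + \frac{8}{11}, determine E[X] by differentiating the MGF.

To find E[X], compute M^(1)(0):
M^(1)(t) = \frac{3 e^{t}}{11}
M^(1)(0) = \frac{3}{11}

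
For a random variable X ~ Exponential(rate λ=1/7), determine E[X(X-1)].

E[X(X-1)] = E[X² - X] = E[X²] - E[X]
E[X] = 7
E[X²] = Var(X) + (E[X])² = 49 + (7)² = 98
E[X(X-1)] = 98 - 7 = 91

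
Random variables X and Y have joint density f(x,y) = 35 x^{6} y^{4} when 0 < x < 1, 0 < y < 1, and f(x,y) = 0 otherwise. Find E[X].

E[X] = ∫_0^1 ∫_0^1 x × f(x,y) dy dx
= ∫_0^1 ∫_0^1 x × (35 x^{6} y^{4}) dy dx
= \frac{7}{8}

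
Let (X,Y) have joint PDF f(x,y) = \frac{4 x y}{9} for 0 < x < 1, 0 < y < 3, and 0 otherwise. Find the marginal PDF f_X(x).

f_X(x) = ∫_0^3 f(x,y) dy
= ∫_0^3 \frac{4 x y}{9} dy
= 2 x for 0 < x < 1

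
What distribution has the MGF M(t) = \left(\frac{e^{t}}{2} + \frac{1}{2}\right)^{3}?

The MGF M(t) = \left(\frac{e^{t}}{2} + \frac{1}{2}\right)^{3} is the standard form for the Binomial distribution.
Comparing with the known MGF formula identifies: Binomial(n=3, p=1/2)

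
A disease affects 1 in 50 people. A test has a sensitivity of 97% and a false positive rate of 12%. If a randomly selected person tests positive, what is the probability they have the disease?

Let D = the rare event, + = positive/flagged.
P(D) = 1/50
P(+|D) = 97/100
P(+|D') = 12/100 = 3/25
P(+) = P(+|D)P(D) + P(+|D')P(D')
     = \frac{97}{100} × \frac{1}{50} + \frac{3}{25} × \frac{49}{50}
     = \frac{137}{1000}
P(D|+) = P(+|D)P(D)/P(+) = \frac{97}{685}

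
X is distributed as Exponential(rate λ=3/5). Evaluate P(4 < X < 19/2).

P(4 < X < 19/2) = ∫_{4}^{19/2} f(x) dx
where f(x) = \frac{3 e^{- \frac{3 x}{5}}}{5}
= - \frac{1}{e^{\frac{57}{10}}} + e^{- \frac{12}{5}}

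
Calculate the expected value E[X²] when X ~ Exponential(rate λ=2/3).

Using the identity E[X²] = Var(X) + (E[X])²:
E[X] = \frac{3}{2}
Var(X) = \frac{9}{4}
E[X²] = \frac{9}{4} + (\frac{3}{2})²
= \frac{9}{2}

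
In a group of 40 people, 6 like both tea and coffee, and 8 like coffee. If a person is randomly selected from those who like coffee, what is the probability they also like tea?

P(A ∩ B) = 6/40 = 3/20
P(B) = 8/40 = 1/5
P(A|B) = P(A ∩ B) / P(B) = (3/20) / (1/5) = 3/4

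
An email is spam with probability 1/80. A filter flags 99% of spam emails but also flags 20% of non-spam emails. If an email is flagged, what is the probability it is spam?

Let D = the rare event, + = positive/flagged.
P(D) = 1/80
P(+|D) = 99/100
P(+|D') = 20/100 = 1/5
P(+) = P(+|D)P(D) + P(+|D')P(D')
     = \frac{99}{100} × \frac{1}{80} + \frac{1}{5} × \frac{79}{80}
     = \frac{1679}{8000}
P(D|+) = P(+|D)P(D)/P(+) = \frac{99}{1679}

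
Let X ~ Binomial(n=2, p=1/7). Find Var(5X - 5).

For X ~ Binomial(n=2, p=1/7):
Var(X) = \frac{12}{49}
Var(5X - 5) = (5)² × Var(X) = 25 × \frac{12}{49} = \frac{300}{49}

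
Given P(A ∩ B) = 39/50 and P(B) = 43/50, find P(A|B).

P(A|B) = P(A ∩ B) / P(B)
= (39/50) / (43/50)
= 39/43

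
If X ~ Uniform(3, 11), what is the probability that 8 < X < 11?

P(8 < X < 11) = ∫_{8}^{11} f(x) dx
where f(x) = \frac{1}{8}
= \frac{3}{8}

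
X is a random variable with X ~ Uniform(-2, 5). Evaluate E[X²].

Using the identity E[X²] = Var(X) + (E[X])²:
E[X] = \frac{3}{2}
Var(X) = \frac{49}{12}
E[X²] = \frac{49}{12} + (\frac{3}{2})²
= \frac{19}{3}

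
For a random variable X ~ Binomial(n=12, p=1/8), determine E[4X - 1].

For X ~ Binomial(n=12, p=1/8):
E[X] = \frac{3}{2}
E[4X - 1] = 4 × E[X] - 1 = 5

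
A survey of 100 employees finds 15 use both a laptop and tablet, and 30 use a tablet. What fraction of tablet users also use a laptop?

P(A ∩ B) = 15/100 = 3/20
P(B) = 30/100 = 3/10
P(A|B) = P(A ∩ B) / P(B) = (3/20) / (3/10) = 1/2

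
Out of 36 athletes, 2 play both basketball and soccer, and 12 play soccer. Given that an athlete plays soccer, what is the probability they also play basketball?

P(A ∩ B) = 2/36 = 1/18
P(B) = 12/36 = 1/3
P(A|B) = P(A ∩ B) / P(B) = (1/18) / (1/3) = 1/6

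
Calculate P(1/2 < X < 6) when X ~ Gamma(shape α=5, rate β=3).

P(1/2 < X < 6) = ∫_{1/2}^{6} f(x) dx
where f(x) = \frac{81 x^{4} e^{- 3 x}}{8}
= - \frac{5527}{e^{18}} + \frac{563}{128 e^{\frac{3}{2}}}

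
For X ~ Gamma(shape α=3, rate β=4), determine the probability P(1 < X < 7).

P(1 < X < 7) = ∫_{1}^{7} f(x) dx
where f(x) = 32 x^{2} e^{- 4 x}
= \frac{-421 + 13 e^{24}}{e^{28}}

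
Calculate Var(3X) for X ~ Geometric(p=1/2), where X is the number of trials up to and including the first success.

For X ~ Geometric(p=1/2), where X is the number of trials up to and including the first success:
Var(X) = 2
Var(3X) = (3)² × Var(X) = 9 × 2 = 18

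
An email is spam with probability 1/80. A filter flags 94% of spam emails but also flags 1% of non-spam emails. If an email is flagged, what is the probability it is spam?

Let D = the rare event, + = positive/flagged.
P(D) = 1/80
P(+|D) = 94/100 = 47/50
P(+|D') = 1/100
P(+) = P(+|D)P(D) + P(+|D')P(D')
     = \frac{47}{50} × \frac{1}{80} + \frac{1}{100} × \frac{79}{80}
     = \frac{173}{8000}
P(D|+) = P(+|D)P(D)/P(+) = \frac{94}{173}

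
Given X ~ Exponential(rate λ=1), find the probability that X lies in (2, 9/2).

P(2 < X < 9/2) = ∫_{2}^{9/2} f(x) dx
where f(x) = e^{- x}
= - \frac{1}{e^{\frac{9}{2}}} + e^{-2}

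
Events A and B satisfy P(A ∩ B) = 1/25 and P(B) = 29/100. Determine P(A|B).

P(A|B) = P(A ∩ B) / P(B)
= (1/25) / (29/100)
= 4/29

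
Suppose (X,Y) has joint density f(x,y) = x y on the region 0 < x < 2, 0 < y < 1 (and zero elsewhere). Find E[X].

f_X(x) = ∫_0^1 x y dy = \frac{x}{2}
E[X] = ∫_0^2 x × (\frac{x}{2}) dx = \frac{4}{3}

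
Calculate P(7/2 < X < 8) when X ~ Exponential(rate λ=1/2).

P(7/2 < X < 8) = ∫_{7/2}^{8} f(x) dx
where f(x) = \frac{e^{- \frac{x}{2}}}{2}
= - \frac{1}{e^{4}} + e^{- \frac{7}{4}}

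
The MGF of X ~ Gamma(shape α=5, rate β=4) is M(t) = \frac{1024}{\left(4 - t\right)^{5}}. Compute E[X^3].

To find E[X^3], compute M^(3)(0):
M^(1)(t) = \frac{5120}{\left(4 - t\right)^{6}}
M^(2)(t) = \frac{30720}{\left(4 - t\right)^{7}}
M^(3)(t) = \frac{215040}{\left(4 - t\right)^{8}}
M^(3)(0) = \frac{105}{32}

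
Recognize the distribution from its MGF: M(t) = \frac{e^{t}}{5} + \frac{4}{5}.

The MGF M(t) = \frac{e^{t}}{5} + \frac{4}{5} is the standard form for the Bernoulli distribution.
Comparing with the known MGF formula identifies: Bernoulli(p=1/5)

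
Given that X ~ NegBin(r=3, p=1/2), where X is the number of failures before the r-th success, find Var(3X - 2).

For X ~ NegBin(r=3, p=1/2), where X is the number of failures before the r-th success:
Var(X) = 6
Var(3X - 2) = (3)² × Var(X) = 9 × 6 = 54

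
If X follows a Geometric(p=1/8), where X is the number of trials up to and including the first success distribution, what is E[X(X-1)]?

E[X(X-1)] = E[X² - X] = E[X²] - E[X]
E[X] = 8
E[X²] = Var(X) + (E[X])² = 56 + (8)² = 120
E[X(X-1)] = 120 - 8 = 112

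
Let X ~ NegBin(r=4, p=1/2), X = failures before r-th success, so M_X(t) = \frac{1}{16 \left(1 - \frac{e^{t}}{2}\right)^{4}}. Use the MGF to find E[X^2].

To find E[X^2], compute M^(2)(0):
M^(1)(t) = \frac{e^{t}}{8 \left(1 - \frac{e^{t}}{2}\right)^{5}}
M^(2)(t) = \frac{e^{t}}{8 \left(1 - \frac{e^{t}}{2}\right)^{5}} + \frac{5 e^{2 t}}{16 \left(1 - \frac{e^{t}}{2}\right)^{6}}
M^(2)(0) = 24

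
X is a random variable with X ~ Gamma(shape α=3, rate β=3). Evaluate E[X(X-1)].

E[X(X-1)] = E[X² - X] = E[X²] - E[X]
E[X] = 1
E[X²] = Var(X) + (E[X])² = \frac{1}{3} + (1)² = \frac{4}{3}
E[X(X-1)] = \frac{4}{3} - 1 = \frac{1}{3}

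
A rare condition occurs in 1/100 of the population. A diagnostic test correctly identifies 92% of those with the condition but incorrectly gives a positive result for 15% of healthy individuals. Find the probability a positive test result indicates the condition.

Let D = the rare event, + = positive/flagged.
P(D) = 1/100
P(+|D) = 92/100 = 23/25
P(+|D') = 15/100 = 3/20
P(+) = P(+|D)P(D) + P(+|D')P(D')
     = \frac{23}{25} × \frac{1}{100} + \frac{3}{20} × \frac{99}{100}
     = \frac{1577}{10000}
P(D|+) = P(+|D)P(D)/P(+) = \frac{92}{1577}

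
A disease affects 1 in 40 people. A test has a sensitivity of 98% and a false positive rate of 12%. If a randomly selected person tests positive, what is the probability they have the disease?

Let D = the rare event, + = positive/flagged.
P(D) = 1/40
P(+|D) = 98/100 = 49/50
P(+|D') = 12/100 = 3/25
P(+) = P(+|D)P(D) + P(+|D')P(D')
     = \frac{49}{50} × \frac{1}{40} + \frac{3}{25} × \frac{39}{40}
     = \frac{283}{2000}
P(D|+) = P(+|D)P(D)/P(+) = \frac{49}{283}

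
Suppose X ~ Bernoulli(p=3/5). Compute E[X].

For X ~ Bernoulli(p=3/5), the expected value is:
E[X] = \frac{3}{5}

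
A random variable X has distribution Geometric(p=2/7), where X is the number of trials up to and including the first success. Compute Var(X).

For X ~ Geometric(p=2/7), where X is the number of trials up to and including the first success:
Var(X) = \frac{35}{4}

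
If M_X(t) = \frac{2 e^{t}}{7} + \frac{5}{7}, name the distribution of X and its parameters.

The MGF M(t) = \frac{2 e^{t}}{7} + \frac{5}{7} is the standard form for the Bernoulli distribution.
Comparing with the known MGF formula identifies: Bernoulli(p=2/7)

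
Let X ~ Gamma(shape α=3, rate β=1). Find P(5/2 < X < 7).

P(5/2 < X < 7) = ∫_{5/2}^{7} f(x) dx
where f(x) = \frac{x^{2} e^{- x}}{2}
= - \frac{65}{2 e^{7}} + \frac{53}{8 e^{\frac{5}{2}}}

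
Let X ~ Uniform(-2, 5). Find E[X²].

Using the identity E[X²] = Var(X) + (E[X])²:
E[X] = \frac{3}{2}
Var(X) = \frac{49}{12}
E[X²] = \frac{49}{12} + (\frac{3}{2})²
= \frac{19}{3}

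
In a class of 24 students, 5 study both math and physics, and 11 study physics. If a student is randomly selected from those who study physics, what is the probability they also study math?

P(A ∩ B) = 5/24
P(B) = 11/24
P(A|B) = P(A ∩ B) / P(B) = (5/24) / (11/24) = 5/11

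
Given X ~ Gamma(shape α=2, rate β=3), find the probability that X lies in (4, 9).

P(4 < X < 9) = ∫_{4}^{9} f(x) dx
where f(x) = 9 x e^{- 3 x}
= \frac{-28 + 13 e^{15}}{e^{27}}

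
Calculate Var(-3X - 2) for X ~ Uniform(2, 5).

For X ~ Uniform(2, 5):
Var(X) = \frac{3}{4}
Var(-3X - 2) = (-3)² × Var(X) = 9 × \frac{3}{4} = \frac{27}{4}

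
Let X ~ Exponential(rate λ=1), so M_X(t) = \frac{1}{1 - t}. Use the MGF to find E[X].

To find E[X], compute M^(1)(0):
M^(1)(t) = \frac{1}{\left(1 - t\right)^{2}}
M^(1)(0) = 1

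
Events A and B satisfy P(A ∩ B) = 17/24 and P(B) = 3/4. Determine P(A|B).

P(A|B) = P(A ∩ B) / P(B)
= (17/24) / (3/4)
= 17/18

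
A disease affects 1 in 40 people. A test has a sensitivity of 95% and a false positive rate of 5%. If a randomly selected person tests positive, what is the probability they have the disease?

Let D = the rare event, + = positive/flagged.
P(D) = 1/40
P(+|D) = 95/100 = 19/20
P(+|D') = 5/100 = 1/20
P(+) = P(+|D)P(D) + P(+|D')P(D')
     = \frac{19}{20} × \frac{1}{40} + \frac{1}{20} × \frac{39}{40}
     = \frac{29}{400}
P(D|+) = P(+|D)P(D)/P(+) = \frac{19}{58}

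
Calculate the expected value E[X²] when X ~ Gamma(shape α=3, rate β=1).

Using the identity E[X²] = Var(X) + (E[X])²:
E[X] = 3
Var(X) = 3
E[X²] = 3 + (3)²
= 12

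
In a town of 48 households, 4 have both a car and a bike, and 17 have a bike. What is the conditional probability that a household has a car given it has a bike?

P(A ∩ B) = 4/48 = 1/12
P(B) = 17/48
P(A|B) = P(A ∩ B) / P(B) = (1/12) / (17/48) = 4/17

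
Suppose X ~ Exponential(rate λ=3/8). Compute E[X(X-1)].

E[X(X-1)] = E[X² - X] = E[X²] - E[X]
E[X] = \frac{8}{3}
E[X²] = Var(X) + (E[X])² = \frac{64}{9} + (\frac{8}{3})² = \frac{128}{9}
E[X(X-1)] = \frac{128}{9} - \frac{8}{3} = \frac{104}{9}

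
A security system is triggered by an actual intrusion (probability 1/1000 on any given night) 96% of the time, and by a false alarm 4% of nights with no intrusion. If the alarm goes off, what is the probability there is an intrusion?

Let D = the rare event, + = positive/flagged.
P(D) = 1/1000
P(+|D) = 96/100 = 24/25
P(+|D') = 4/100 = 1/25
P(+) = P(+|D)P(D) + P(+|D')P(D')
     = \frac{24}{25} × \frac{1}{1000} + \frac{1}{25} × \frac{999}{1000}
     = \frac{1023}{25000}
P(D|+) = P(+|D)P(D)/P(+) = \frac{8}{341}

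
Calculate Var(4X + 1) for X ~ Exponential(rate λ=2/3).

For X ~ Exponential(rate λ=2/3):
Var(X) = \frac{9}{4}
Var(4X + 1) = (4)² × Var(X) = 16 × \frac{9}{4} = 36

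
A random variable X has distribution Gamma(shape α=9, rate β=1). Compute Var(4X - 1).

For X ~ Gamma(shape α=9, rate β=1):
Var(X) = 9
Var(4X - 1) = (4)² × Var(X) = 16 × 9 = 144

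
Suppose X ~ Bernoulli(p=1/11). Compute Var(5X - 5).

For X ~ Bernoulli(p=1/11):
Var(X) = \frac{10}{121}
Var(5X - 5) = (5)² × Var(X) = 25 × \frac{10}{121} = \frac{250}{121}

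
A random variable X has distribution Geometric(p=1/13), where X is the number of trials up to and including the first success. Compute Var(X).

For X ~ Geometric(p=1/13), where X is the number of trials up to and including the first success:
Var(X) = 156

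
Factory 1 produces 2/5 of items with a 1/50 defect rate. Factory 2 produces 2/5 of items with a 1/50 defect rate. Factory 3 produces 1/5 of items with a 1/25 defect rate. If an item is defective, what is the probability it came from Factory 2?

Using Bayes' theorem:
P(F1) = 2/5, P(D|F1) = 1/50
P(F2) = 2/5, P(D|F2) = 1/50
P(F3) = 1/5, P(D|F3) = 1/25
P(D) = P(D|F1)P(F1) + P(D|F2)P(F2) + P(D|F3)P(F3)
     = \frac{3}{125}
P(F2|D) = P(D|F2)P(F2) / P(D)
= \frac{1}{3}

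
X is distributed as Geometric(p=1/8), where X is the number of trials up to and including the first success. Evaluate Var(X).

For X ~ Geometric(p=1/8), where X is the number of trials up to and including the first success:
Var(X) = 56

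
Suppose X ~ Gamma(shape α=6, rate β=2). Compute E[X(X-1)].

E[X(X-1)] = E[X² - X] = E[X²] - E[X]
E[X] = 3
E[X²] = Var(X) + (E[X])² = \frac{3}{2} + (3)² = \frac{21}{2}
E[X(X-1)] = \frac{21}{2} - 3 = \frac{15}{2}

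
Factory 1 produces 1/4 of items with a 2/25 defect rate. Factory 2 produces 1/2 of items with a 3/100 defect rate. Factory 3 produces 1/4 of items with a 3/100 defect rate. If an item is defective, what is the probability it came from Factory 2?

Using Bayes' theorem:
P(F1) = 1/4, P(D|F1) = 2/25
P(F2) = 1/2, P(D|F2) = 3/100
P(F3) = 1/4, P(D|F3) = 3/100
P(D) = P(D|F1)P(F1) + P(D|F2)P(F2) + P(D|F3)P(F3)
     = \frac{17}{400}
P(F2|D) = P(D|F2)P(F2) / P(D)
= \frac{6}{17}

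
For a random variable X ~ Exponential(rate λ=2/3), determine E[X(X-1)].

E[X(X-1)] = E[X² - X] = E[X²] - E[X]
E[X] = \frac{3}{2}
E[X²] = Var(X) + (E[X])² = \frac{9}{4} + (\frac{3}{2})² = \frac{9}{2}
E[X(X-1)] = \frac{9}{2} - \frac{3}{2} = 3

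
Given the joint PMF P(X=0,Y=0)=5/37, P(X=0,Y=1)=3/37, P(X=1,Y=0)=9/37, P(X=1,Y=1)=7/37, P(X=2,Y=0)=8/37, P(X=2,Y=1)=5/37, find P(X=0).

P(X=0) = P(X=0,Y=0) + P(X=0,Y=1)
= 5/37 + 3/37
= 8/37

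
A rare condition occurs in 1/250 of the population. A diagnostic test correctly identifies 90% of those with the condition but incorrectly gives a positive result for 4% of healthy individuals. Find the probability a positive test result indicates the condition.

Let D = the rare event, + = positive/flagged.
P(D) = 1/250
P(+|D) = 90/100 = 9/10
P(+|D') = 4/100 = 1/25
P(+) = P(+|D)P(D) + P(+|D')P(D')
     = \frac{9}{10} × \frac{1}{250} + \frac{1}{25} × \frac{249}{250}
     = \frac{543}{12500}
P(D|+) = P(+|D)P(D)/P(+) = \frac{15}{181}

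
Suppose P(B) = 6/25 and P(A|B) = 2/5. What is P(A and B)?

By definition, P(A|B) = P(A ∩ B) / P(B)
So P(A ∩ B) = P(A|B) × P(B)
= 2/5 × 6/25
= 12/125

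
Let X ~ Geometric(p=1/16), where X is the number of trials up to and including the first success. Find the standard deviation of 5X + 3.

For X ~ Geometric(p=1/16), where X is the number of trials up to and including the first success:
Var(X) = 240
SD(X) = √(Var(X)) = √(240) = 4 \sqrt{15}
SD(5X + 3) = |5| × SD(X) = 5 × 4 \sqrt{15} = 20 \sqrt{15}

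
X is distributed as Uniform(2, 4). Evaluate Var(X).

For X ~ Uniform(2, 4):
Var(X) = \frac{1}{3}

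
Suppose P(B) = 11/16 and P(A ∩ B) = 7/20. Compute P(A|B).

P(A|B) = P(A ∩ B) / P(B)
= (7/20) / (11/16)
= 28/55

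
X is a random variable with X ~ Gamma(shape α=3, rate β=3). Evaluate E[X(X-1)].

E[X(X-1)] = E[X² - X] = E[X²] - E[X]
E[X] = 1
E[X²] = Var(X) + (E[X])² = \frac{1}{3} + (1)² = \frac{4}{3}
E[X(X-1)] = \frac{4}{3} - 1 = \frac{1}{3}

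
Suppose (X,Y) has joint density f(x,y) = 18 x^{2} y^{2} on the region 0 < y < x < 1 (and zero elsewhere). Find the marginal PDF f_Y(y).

f_Y(y) = ∫_y^1 18 x^{2} y^{2} dx = 6 y^{2} \left(1 - y^{3}\right)
for 0 < y < 1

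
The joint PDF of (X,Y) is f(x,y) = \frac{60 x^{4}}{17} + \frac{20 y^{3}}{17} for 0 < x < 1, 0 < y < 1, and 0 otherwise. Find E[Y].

E[Y] = ∫_0^1 ∫_0^1 y × f(x,y) dx dy
= \frac{10}{17}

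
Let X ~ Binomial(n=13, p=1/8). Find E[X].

For X ~ Binomial(n=13, p=1/8), the expected value is:
E[X] = \frac{13}{8}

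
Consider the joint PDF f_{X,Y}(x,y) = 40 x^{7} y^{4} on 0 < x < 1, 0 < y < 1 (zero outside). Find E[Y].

E[Y] = ∫_0^1 ∫_0^1 y × f(x,y) dx dy
= \frac{5}{6}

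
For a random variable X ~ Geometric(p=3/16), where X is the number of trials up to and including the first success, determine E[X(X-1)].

E[X(X-1)] = E[X² - X] = E[X²] - E[X]
E[X] = \frac{16}{3}
E[X²] = Var(X) + (E[X])² = \frac{208}{9} + (\frac{16}{3})² = \frac{464}{9}
E[X(X-1)] = \frac{464}{9} - \frac{16}{3} = \frac{416}{9}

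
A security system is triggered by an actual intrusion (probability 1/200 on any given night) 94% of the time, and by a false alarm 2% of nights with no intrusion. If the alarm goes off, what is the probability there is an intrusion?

Let D = the rare event, + = positive/flagged.
P(D) = 1/200
P(+|D) = 94/100 = 47/50
P(+|D') = 2/100 = 1/50
P(+) = P(+|D)P(D) + P(+|D')P(D')
     = \frac{47}{50} × \frac{1}{200} + \frac{1}{50} × \frac{199}{200}
     = \frac{123}{5000}
P(D|+) = P(+|D)P(D)/P(+) = \frac{47}{246}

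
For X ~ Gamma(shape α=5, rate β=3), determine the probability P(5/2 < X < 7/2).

P(5/2 < X < 7/2) = ∫_{5/2}^{7/2} f(x) dx
where f(x) = \frac{81 x^{4} e^{- 3 x}}{8}
= \frac{-98051 + 30563 e^{3}}{128 e^{\frac{21}{2}}}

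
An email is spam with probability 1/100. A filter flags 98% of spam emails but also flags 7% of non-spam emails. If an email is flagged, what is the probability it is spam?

Let D = the rare event, + = positive/flagged.
P(D) = 1/100
P(+|D) = 98/100 = 49/50
P(+|D') = 7/100
P(+) = P(+|D)P(D) + P(+|D')P(D')
     = \frac{49}{50} × \frac{1}{100} + \frac{7}{100} × \frac{99}{100}
     = \frac{791}{10000}
P(D|+) = P(+|D)P(D)/P(+) = \frac{14}{113}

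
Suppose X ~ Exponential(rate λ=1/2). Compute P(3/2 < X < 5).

P(3/2 < X < 5) = ∫_{3/2}^{5} f(x) dx
where f(x) = \frac{e^{- \frac{x}{2}}}{2}
= - \frac{1}{e^{\frac{5}{2}}} + e^{- \frac{3}{4}}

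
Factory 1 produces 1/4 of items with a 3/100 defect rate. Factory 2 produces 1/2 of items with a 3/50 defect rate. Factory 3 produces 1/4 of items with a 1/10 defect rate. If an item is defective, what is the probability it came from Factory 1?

Using Bayes' theorem:
P(F1) = 1/4, P(D|F1) = 3/100
P(F2) = 1/2, P(D|F2) = 3/50
P(F3) = 1/4, P(D|F3) = 1/10
P(D) = P(D|F1)P(F1) + P(D|F2)P(F2) + P(D|F3)P(F3)
     = \frac{1}{16}
P(F1|D) = P(D|F1)P(F1) / P(D)
= \frac{3}{25}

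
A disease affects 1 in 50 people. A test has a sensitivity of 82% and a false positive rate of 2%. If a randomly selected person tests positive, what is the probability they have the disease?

Let D = the rare event, + = positive/flagged.
P(D) = 1/50
P(+|D) = 82/100 = 41/50
P(+|D') = 2/100 = 1/50
P(+) = P(+|D)P(D) + P(+|D')P(D')
     = \frac{41}{50} × \frac{1}{50} + \frac{1}{50} × \frac{49}{50}
     = \frac{9}{250}
P(D|+) = P(+|D)P(D)/P(+) = \frac{41}{90}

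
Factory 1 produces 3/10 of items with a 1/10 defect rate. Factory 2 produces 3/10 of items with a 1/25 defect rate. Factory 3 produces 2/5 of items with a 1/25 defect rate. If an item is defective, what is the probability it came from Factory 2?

Using Bayes' theorem:
P(F1) = 3/10, P(D|F1) = 1/10
P(F2) = 3/10, P(D|F2) = 1/25
P(F3) = 2/5, P(D|F3) = 1/25
P(D) = P(D|F1)P(F1) + P(D|F2)P(F2) + P(D|F3)P(F3)
     = \frac{29}{500}
P(F2|D) = P(D|F2)P(F2) / P(D)
= \frac{6}{29}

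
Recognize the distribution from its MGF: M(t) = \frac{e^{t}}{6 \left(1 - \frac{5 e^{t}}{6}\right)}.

The MGF M(t) = \frac{e^{t}}{6 \left(1 - \frac{5 e^{t}}{6}\right)} is the standard form for the Geometric distribution.
Comparing with the known MGF formula identifies: Geometric(p=1/6), X = trial number of first success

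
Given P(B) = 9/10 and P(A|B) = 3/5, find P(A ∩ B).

By definition, P(A|B) = P(A ∩ B) / P(B)
So P(A ∩ B) = P(A|B) × P(B)
= 3/5 × 9/10
= 27/50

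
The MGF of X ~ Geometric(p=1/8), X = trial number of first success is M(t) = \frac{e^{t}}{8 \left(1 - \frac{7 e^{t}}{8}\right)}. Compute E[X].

To find E[X], compute M^(1)(0):
M^(1)(t) = \frac{e^{t}}{8 \left(1 - \frac{7 e^{t}}{8}\right)} + \frac{7 e^{2 t}}{64 \left(1 - \frac{7 e^{t}}{8}\right)^{2}}
M^(1)(0) = 8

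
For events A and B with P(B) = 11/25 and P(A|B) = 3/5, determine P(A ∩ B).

By definition, P(A|B) = P(A ∩ B) / P(B)
So P(A ∩ B) = P(A|B) × P(B)
= 3/5 × 11/25
= 33/125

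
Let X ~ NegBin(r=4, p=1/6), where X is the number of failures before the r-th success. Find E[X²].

Using the identity E[X²] = Var(X) + (E[X])²:
E[X] = 20
Var(X) = 120
E[X²] = 120 + (20)²
= 520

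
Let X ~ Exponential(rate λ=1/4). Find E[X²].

Using the identity E[X²] = Var(X) + (E[X])²:
E[X] = 4
Var(X) = 16
E[X²] = 16 + (4)²
= 32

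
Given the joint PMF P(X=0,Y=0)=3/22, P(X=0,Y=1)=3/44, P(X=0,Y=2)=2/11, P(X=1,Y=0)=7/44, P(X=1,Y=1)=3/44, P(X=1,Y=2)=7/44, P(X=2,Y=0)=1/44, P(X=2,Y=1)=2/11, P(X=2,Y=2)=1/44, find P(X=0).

P(X=0) = P(X=0,Y=0) + P(X=0,Y=1) + P(X=0,Y=2)
= 3/22 + 3/44 + 2/11
= 17/44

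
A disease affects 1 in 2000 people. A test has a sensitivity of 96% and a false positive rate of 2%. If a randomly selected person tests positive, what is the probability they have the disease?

Let D = the rare event, + = positive/flagged.
P(D) = 1/2000
P(+|D) = 96/100 = 24/25
P(+|D') = 2/100 = 1/50
P(+) = P(+|D)P(D) + P(+|D')P(D')
     = \frac{24}{25} × \frac{1}{2000} + \frac{1}{50} × \frac{1999}{2000}
     = \frac{2047}{100000}
P(D|+) = P(+|D)P(D)/P(+) = \frac{48}{2047}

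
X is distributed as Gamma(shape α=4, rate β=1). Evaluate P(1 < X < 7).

P(1 < X < 7) = ∫_{1}^{7} f(x) dx
where f(x) = \frac{x^{3} e^{- x}}{6}
= \frac{-269 + 8 e^{6}}{3 e^{7}}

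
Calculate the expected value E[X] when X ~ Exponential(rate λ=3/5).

For X ~ Exponential(rate λ=3/5), the expected value is:
E[X] = \frac{5}{3}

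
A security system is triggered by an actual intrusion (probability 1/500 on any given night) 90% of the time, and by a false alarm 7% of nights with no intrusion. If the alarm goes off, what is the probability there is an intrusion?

Let D = the rare event, + = positive/flagged.
P(D) = 1/500
P(+|D) = 90/100 = 9/10
P(+|D') = 7/100
P(+) = P(+|D)P(D) + P(+|D')P(D')
     = \frac{9}{10} × \frac{1}{500} + \frac{7}{100} × \frac{499}{500}
     = \frac{3583}{50000}
P(D|+) = P(+|D)P(D)/P(+) = \frac{90}{3583}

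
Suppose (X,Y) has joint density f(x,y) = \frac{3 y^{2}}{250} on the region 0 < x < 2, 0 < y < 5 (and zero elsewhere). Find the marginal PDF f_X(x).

f_X(x) = ∫_0^5 f(x,y) dy
= ∫_0^5 \frac{3 y^{2}}{250} dy
= \frac{1}{2} for 0 < x < 2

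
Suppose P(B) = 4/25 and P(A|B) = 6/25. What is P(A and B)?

By definition, P(A|B) = P(A ∩ B) / P(B)
So P(A ∩ B) = P(A|B) × P(B)
= 6/25 × 4/25
= 24/625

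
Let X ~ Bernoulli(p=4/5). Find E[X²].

Using the identity E[X²] = Var(X) + (E[X])²:
E[X] = \frac{4}{5}
Var(X) = \frac{4}{25}
E[X²] = \frac{4}{25} + (\frac{4}{5})²
= \frac{4}{5}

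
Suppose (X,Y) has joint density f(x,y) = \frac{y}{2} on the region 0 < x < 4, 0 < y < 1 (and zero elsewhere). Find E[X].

f_X(x) = ∫_0^1 \frac{y}{2} dy = \frac{1}{4}
E[X] = ∫_0^4 x × (\frac{1}{4}) dx = 2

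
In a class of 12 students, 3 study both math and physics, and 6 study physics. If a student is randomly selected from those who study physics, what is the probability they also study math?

P(A ∩ B) = 3/12 = 1/4
P(B) = 6/12 = 1/2
P(A|B) = P(A ∩ B) / P(B) = (1/4) / (1/2) = 1/2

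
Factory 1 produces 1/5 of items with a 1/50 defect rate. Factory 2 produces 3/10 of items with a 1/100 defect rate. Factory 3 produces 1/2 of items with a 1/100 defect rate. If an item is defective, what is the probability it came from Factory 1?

Using Bayes' theorem:
P(F1) = 1/5, P(D|F1) = 1/50
P(F2) = 3/10, P(D|F2) = 1/100
P(F3) = 1/2, P(D|F3) = 1/100
P(D) = P(D|F1)P(F1) + P(D|F2)P(F2) + P(D|F3)P(F3)
     = \frac{3}{250}
P(F1|D) = P(D|F1)P(F1) / P(D)
= \frac{1}{3}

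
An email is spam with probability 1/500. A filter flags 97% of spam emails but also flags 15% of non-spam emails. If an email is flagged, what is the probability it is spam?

Let D = the rare event, + = positive/flagged.
P(D) = 1/500
P(+|D) = 97/100
P(+|D') = 15/100 = 3/20
P(+) = P(+|D)P(D) + P(+|D')P(D')
     = \frac{97}{100} × \frac{1}{500} + \frac{3}{20} × \frac{499}{500}
     = \frac{3791}{25000}
P(D|+) = P(+|D)P(D)/P(+) = \frac{97}{7582}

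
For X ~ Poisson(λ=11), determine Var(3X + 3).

For X ~ Poisson(λ=11):
Var(X) = 11
Var(3X + 3) = (3)² × Var(X) = 9 × 11 = 99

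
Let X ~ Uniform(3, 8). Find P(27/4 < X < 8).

P(27/4 < X < 8) = ∫_{27/4}^{8} f(x) dx
where f(x) = \frac{1}{5}
= \frac{1}{4}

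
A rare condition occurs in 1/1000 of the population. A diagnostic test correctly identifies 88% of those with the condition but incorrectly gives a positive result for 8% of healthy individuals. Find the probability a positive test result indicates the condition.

Let D = the rare event, + = positive/flagged.
P(D) = 1/1000
P(+|D) = 88/100 = 22/25
P(+|D') = 8/100 = 2/25
P(+) = P(+|D)P(D) + P(+|D')P(D')
     = \frac{22}{25} × \frac{1}{1000} + \frac{2}{25} × \frac{999}{1000}
     = \frac{101}{1250}
P(D|+) = P(+|D)P(D)/P(+) = \frac{11}{1010}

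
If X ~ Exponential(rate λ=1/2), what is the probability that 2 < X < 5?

P(2 < X < 5) = ∫_{2}^{5} f(x) dx
where f(x) = \frac{e^{- \frac{x}{2}}}{2}
= - \frac{1}{e^{\frac{5}{2}}} + e^{-1}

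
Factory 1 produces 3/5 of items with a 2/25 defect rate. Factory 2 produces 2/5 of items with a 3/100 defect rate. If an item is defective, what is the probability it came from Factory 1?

Using Bayes' theorem:
P(F1) = 3/5, P(D|F1) = 2/25
P(F2) = 2/5, P(D|F2) = 3/100
P(D) = P(D|F1)P(F1) + P(D|F2)P(F2)
     = \frac{3}{50}
P(F1|D) = P(D|F1)P(F1) / P(D)
= \frac{4}{5}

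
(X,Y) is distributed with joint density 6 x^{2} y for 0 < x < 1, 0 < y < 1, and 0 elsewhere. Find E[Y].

E[Y] = ∫_0^1 ∫_0^1 y × f(x,y) dx dy
= \frac{2}{3}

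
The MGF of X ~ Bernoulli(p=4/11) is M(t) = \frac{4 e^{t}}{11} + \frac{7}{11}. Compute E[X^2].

To find E[X^2], compute M^(2)(0):
M^(1)(t) = \frac{4 e^{t}}{11}
M^(2)(t) = \frac{4 e^{t}}{11}
M^(2)(0) = \frac{4}{11}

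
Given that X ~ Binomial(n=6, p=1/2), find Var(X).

For X ~ Binomial(n=6, p=1/2):
Var(X) = \frac{3}{2}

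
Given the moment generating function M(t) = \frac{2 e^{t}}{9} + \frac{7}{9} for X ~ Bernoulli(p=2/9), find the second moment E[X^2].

To find E[X^2], compute M^(2)(0):
M^(1)(t) = \frac{2 e^{t}}{9}
M^(2)(t) = \frac{2 e^{t}}{9}
M^(2)(0) = \frac{2}{9}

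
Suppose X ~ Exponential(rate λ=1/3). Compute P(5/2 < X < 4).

P(5/2 < X < 4) = ∫_{5/2}^{4} f(x) dx
where f(x) = \frac{e^{- \frac{x}{3}}}{3}
= - \frac{1}{e^{\frac{4}{3}}} + e^{- \frac{5}{6}}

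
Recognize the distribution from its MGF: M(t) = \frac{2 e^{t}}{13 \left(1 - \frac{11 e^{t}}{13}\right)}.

The MGF M(t) = \frac{2 e^{t}}{13 \left(1 - \frac{11 e^{t}}{13}\right)} is the standard form for the Geometric distribution.
Comparing with the known MGF formula identifies: Geometric(p=2/13), X = trial number of first success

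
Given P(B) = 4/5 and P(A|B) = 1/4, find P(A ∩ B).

By definition, P(A|B) = P(A ∩ B) / P(B)
So P(A ∩ B) = P(A|B) × P(B)
= 1/4 × 4/5
= 1/5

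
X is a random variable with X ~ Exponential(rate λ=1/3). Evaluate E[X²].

Using the identity E[X²] = Var(X) + (E[X])²:
E[X] = 3
Var(X) = 9
E[X²] = 9 + (3)²
= 18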